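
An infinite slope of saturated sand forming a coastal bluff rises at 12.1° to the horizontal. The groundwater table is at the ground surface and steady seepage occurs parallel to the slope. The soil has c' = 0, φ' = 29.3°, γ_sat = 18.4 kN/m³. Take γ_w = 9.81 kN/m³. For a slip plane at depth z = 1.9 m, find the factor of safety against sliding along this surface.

FS = 1.22

With seepage parallel to the slope and the water table at the surface, the effective normal stress on the slip plane uses the buoyant unit weight γ' = γ_sat − γ_w while the driving shear stress uses γ_sat:
FS = [c' + γ' z cos²β tanφ'] / [γ_sat z sinβ cosβ]
(For c' = 0 this reduces to FS = (γ'/γ_sat)·tanφ'/tanβ.)
γ' = 18.4 − 9.81 = 8.59 kN/m³
Numerator = 0.0 + 8.59·1.9·cos²12.1°·tan29.3° = 0.0 + 8.59·1.9·0.9561·0.5612 = 8.756 kPa
Denominator = 18.4·1.9·sin12.1°·cos12.1° = 18.4·1.9·0.2096·0.9778 = 7.165 kPa
FS = 8.756 / 7.165 = 1.222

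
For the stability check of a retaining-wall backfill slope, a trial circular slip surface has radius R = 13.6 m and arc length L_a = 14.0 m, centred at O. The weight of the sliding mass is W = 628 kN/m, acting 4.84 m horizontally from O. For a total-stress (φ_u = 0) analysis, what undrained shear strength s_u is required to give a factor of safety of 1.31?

s_u = 20.9 kPa

FS = s_u·L_a·R / (W·d), so s_u = FS·W·d / (L_a·R).
s_u = 1.31·628·4.84 / (14.00·13.6) = 3981.8 / 190.40 = 20.91 kPa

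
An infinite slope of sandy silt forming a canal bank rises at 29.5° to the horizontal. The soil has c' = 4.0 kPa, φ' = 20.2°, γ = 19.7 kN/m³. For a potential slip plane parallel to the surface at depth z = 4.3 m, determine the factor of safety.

For an infinite slope with a slip plane parallel to the surface (no pore pressure): FS = [c' + γz cos²β tanφ'] / [γz sinβ cosβ].
γz = 19.7·4.3 = 84.71 kN/m²
Numerator = 4.0 + 84.71·cos²29.5°·tan20.2° = 4.0 + 84.71·0.7575·0.3679 = 27.610 kPa
Denominator = 84.71·sin29.5°·cos29.5° = 84.71·0.4924·0.8704 = 36.305 kPa
FS = 27.610 / 36.305 = 0.760

FS = 0.76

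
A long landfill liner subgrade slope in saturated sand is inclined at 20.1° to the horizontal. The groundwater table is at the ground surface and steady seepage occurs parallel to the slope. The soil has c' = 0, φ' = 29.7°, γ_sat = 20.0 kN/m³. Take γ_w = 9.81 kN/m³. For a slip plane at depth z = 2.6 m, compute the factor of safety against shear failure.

With seepage parallel to the slope and the water table at the surface, the effective normal stress on the slip plane uses the buoyant unit weight γ' = γ_sat − γ_w while the driving shear stress uses γ_sat:
FS = [c' + γ' z cos²β tanφ'] / [γ_sat z sinβ cosβ]
(For c' = 0 this reduces to FS = (γ'/γ_sat)·tanφ'/tanβ.)
γ' = 20.0 − 9.81 = 10.19 kN/m³
Numerator = 0.0 + 10.19·2.6·cos²20.1°·tan29.7° = 0.0 + 10.19·2.6·0.8819·0.5704 = 13.327 kPa
Denominator = 20.0·2.6·sin20.1°·cos20.1° = 20.0·2.6·0.3437·0.9391 = 16.782 kPa
FS = 13.327 / 16.782 = 0.794

FS = 0.79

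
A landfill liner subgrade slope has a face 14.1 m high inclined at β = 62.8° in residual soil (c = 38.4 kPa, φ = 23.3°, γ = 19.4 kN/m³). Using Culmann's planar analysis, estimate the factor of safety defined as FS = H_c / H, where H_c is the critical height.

FS = 2.01

H_c = (4c/γ) · sinβ cosφ / [1 − cos(β − φ)]
    = (4·38.4/19.4) · sin62.8°·cos23.3° / [1 − cos39.5°]
    = 7.918 · 0.8169 / 0.2284 = 28.32 m
FS = H_c / H = 28.32 / 14.1 = 2.009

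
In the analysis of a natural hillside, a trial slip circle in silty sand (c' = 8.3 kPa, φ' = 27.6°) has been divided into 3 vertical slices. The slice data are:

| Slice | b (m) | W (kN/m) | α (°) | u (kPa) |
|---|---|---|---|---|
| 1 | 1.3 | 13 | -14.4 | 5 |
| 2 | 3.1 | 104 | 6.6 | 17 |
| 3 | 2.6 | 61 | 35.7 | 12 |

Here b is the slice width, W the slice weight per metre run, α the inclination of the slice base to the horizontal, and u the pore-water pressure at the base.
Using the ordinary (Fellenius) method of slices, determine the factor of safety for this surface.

FS = 2.23

Ordinary method of slices: FS = Σ[c'·Δl_i + (W_i cosα_i − u_i·Δl_i)·tanφ'] / Σ W_i sinα_i, with Δl_i = b_i / cosα_i.
Slice 1: Δl = 1.3/cos(-14.4°) = 1.342 m; N'_1 = 13·cos(-14.4°) − 5·1.342 = 5.9; c'Δl = 11.14; W sinα = -3.2
Slice 2: Δl = 3.1/cos6.6° = 3.121 m; N'_2 = 104·cos6.6° − 17·3.121 = 50.3; c'Δl = 25.90; W sinα = 12.0
Slice 3: Δl = 2.6/cos35.7° = 3.202 m; N'_3 = 61·cos35.7° − 12·3.202 = 11.1; c'Δl = 26.57; W sinα = 35.6
Σc'Δl = 63.6 kN/m; ΣN' = 67.3 kN/m; ΣW sinα = 44.3 kN/m
Resisting = 63.6 + 67.3·tan27.6° = 63.6 + 35.2 = 98.8 kN/m
FS = 98.8 / 44.3 = 2.229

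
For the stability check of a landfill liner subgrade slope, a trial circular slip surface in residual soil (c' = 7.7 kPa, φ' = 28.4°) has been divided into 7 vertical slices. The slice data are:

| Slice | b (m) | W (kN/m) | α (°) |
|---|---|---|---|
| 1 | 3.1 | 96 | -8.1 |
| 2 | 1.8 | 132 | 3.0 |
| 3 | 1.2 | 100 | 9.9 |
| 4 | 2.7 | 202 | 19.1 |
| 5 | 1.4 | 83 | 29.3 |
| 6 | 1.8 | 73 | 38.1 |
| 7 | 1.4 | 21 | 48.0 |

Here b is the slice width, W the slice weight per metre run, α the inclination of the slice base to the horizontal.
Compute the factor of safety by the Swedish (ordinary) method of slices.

FS = 2.65

Ordinary method of slices: FS = Σ[c'·Δl_i + (W_i cosα_i)·tanφ'] / Σ W_i sinα_i, with Δl_i = b_i / cosα_i.
Slice 1: Δl = 3.1/cos(-8.1°) = 3.131 m; N'_1 = 96·cos(-8.1°) = 95.0; c'Δl = 24.11; W sinα = -13.5
Slice 2: Δl = 1.8/cos3.0° = 1.802 m; N'_2 = 132·cos3.0° = 131.8; c'Δl = 13.88; W sinα = 6.9
Slice 3: Δl = 1.2/cos9.9° = 1.218 m; N'_3 = 100·cos9.9° = 98.5; c'Δl = 9.38; W sinα = 17.2
Slice 4: Δl = 2.7/cos19.1° = 2.857 m; N'_4 = 202·cos19.1° = 190.9; c'Δl = 22.00; W sinα = 66.1
Slice 5: Δl = 1.4/cos29.3° = 1.605 m; N'_5 = 83·cos29.3° = 72.4; c'Δl = 12.36; W sinα = 40.6
Slice 6: Δl = 1.8/cos38.1° = 2.287 m; N'_6 = 73·cos38.1° = 57.4; c'Δl = 17.61; W sinα = 45.0
Slice 7: Δl = 1.4/cos48.0° = 2.092 m; N'_7 = 21·cos48.0° = 14.1; c'Δl = 16.11; W sinα = 15.6
Σc'Δl = 115.5 kN/m; ΣN' = 660.1 kN/m; ΣW sinα = 177.9 kN/m
Resisting = 115.5 + 660.1·tan28.4° = 115.5 + 356.9 = 472.4 kN/m
FS = 472.4 / 177.9 = 2.655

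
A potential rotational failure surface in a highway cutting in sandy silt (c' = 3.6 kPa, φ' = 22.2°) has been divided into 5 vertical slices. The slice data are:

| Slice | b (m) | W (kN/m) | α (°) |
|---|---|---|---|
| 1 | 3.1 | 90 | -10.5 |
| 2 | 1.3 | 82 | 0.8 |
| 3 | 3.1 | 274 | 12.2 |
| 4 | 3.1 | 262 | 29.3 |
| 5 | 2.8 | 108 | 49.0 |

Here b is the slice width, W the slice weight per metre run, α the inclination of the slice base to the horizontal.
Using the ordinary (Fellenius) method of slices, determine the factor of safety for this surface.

FS = 1.41

Ordinary method of slices: FS = Σ[c'·Δl_i + (W_i cosα_i)·tanφ'] / Σ W_i sinα_i, with Δl_i = b_i / cosα_i.
Slice 1: Δl = 3.1/cos(-10.5°) = 3.153 m; N'_1 = 90·cos(-10.5°) = 88.5; c'Δl = 11.35; W sinα = -16.4
Slice 2: Δl = 1.3/cos0.8° = 1.300 m; N'_2 = 82·cos0.8° = 82.0; c'Δl = 4.68; W sinα = 1.1
Slice 3: Δl = 3.1/cos12.2° = 3.172 m; N'_3 = 274·cos12.2° = 267.8; c'Δl = 11.42; W sinα = 57.9
Slice 4: Δl = 3.1/cos29.3° = 3.555 m; N'_4 = 262·cos29.3° = 228.5; c'Δl = 12.80; W sinα = 128.2
Slice 5: Δl = 2.8/cos49.0° = 4.268 m; N'_5 = 108·cos49.0° = 70.9; c'Δl = 15.36; W sinα = 81.5
Σc'Δl = 55.6 kN/m; ΣN' = 737.6 kN/m; ΣW sinα = 252.4 kN/m
Resisting = 55.6 + 737.6·tan22.2° = 55.6 + 301.0 = 356.6 kN/m
FS = 356.6 / 252.4 = 1.413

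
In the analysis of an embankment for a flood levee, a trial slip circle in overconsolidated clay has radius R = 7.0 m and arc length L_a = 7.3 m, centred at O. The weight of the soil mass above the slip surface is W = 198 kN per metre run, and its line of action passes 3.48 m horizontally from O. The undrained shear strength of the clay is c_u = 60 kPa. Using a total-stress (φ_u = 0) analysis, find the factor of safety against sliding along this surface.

Taking moments about the centre O, the resisting moment is provided by the undrained shear strength acting along the arc:
M_R = c_u·L_a·R = 60·7.30·7.0 = 3066.0 kN·m/m
M_D = W·d = 198·3.48 = 689.0 kN·m/m
FS = M_R / M_D = 3066.0 / 689.0 = 4.450

FS = 4.45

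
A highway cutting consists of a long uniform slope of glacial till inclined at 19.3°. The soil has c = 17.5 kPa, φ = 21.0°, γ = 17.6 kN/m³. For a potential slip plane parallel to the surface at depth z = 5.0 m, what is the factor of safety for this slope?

For an infinite slope with a slip plane parallel to the surface (no pore pressure): FS = [c + γz cos²β tanφ] / [γz sinβ cosβ].
γz = 17.6·5.0 = 88.00 kN/m²
Numerator = 17.5 + 88.00·cos²19.3°·tan21.0° = 17.5 + 88.00·0.8908·0.3839 = 47.590 kPa
Denominator = 88.00·sin19.3°·cos19.3° = 88.00·0.3305·0.9438 = 27.451 kPa
FS = 47.590 / 27.451 = 1.734

FS = 1.73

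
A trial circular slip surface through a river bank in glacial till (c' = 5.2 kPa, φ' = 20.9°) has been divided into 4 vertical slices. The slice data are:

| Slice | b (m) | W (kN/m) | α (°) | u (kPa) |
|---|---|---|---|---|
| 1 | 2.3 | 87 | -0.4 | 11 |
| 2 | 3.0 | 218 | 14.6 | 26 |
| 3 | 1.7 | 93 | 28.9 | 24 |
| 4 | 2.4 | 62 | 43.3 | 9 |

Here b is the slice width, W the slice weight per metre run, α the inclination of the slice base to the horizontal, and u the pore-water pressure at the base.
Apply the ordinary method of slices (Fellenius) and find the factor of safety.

Ordinary method of slices: FS = Σ[c'·Δl_i + (W_i cosα_i − u_i·Δl_i)·tanφ'] / Σ W_i sinα_i, with Δl_i = b_i / cosα_i.
Slice 1: Δl = 2.3/cos(-0.4°) = 2.300 m; N'_1 = 87·cos(-0.4°) − 11·2.300 = 61.7; c'Δl = 11.96; W sinα = -0.6
Slice 2: Δl = 3.0/cos14.6° = 3.100 m; N'_2 = 218·cos14.6° − 26·3.100 = 130.4; c'Δl = 16.12; W sinα = 55.0
Slice 3: Δl = 1.7/cos28.9° = 1.942 m; N'_3 = 93·cos28.9° − 24·1.942 = 34.8; c'Δl = 10.10; W sinα = 44.9
Slice 4: Δl = 2.4/cos43.3° = 3.298 m; N'_4 = 62·cos43.3° − 9·3.298 = 15.4; c'Δl = 17.15; W sinα = 42.5
Σc'Δl = 55.3 kN/m; ΣN' = 242.3 kN/m; ΣW sinα = 141.8 kN/m
Resisting = 55.3 + 242.3·tan20.9° = 55.3 + 92.5 = 147.9 kN/m
FS = 147.9 / 141.8 = 1.043

FS = 1.04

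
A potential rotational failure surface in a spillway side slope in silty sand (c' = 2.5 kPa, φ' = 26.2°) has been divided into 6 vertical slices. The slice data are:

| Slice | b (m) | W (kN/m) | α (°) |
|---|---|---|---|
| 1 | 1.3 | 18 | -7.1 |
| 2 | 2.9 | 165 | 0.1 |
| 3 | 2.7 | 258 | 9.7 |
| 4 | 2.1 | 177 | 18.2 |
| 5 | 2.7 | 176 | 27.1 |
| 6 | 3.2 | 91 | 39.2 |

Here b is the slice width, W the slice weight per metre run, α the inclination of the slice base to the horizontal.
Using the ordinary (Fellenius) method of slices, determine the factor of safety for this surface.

Ordinary method of slices: FS = Σ[c'·Δl_i + (W_i cosα_i)·tanφ'] / Σ W_i sinα_i, with Δl_i = b_i / cosα_i.
Slice 1: Δl = 1.3/cos(-7.1°) = 1.310 m; N'_1 = 18·cos(-7.1°) = 17.9; c'Δl = 3.28; W sinα = -2.2
Slice 2: Δl = 2.9/cos0.1° = 2.900 m; N'_2 = 165·cos0.1° = 165.0; c'Δl = 7.25; W sinα = 0.3
Slice 3: Δl = 2.7/cos9.7° = 2.739 m; N'_3 = 258·cos9.7° = 254.3; c'Δl = 6.85; W sinα = 43.5
Slice 4: Δl = 2.1/cos18.2° = 2.211 m; N'_4 = 177·cos18.2° = 168.1; c'Δl = 5.53; W sinα = 55.3
Slice 5: Δl = 2.7/cos27.1° = 3.033 m; N'_5 = 176·cos27.1° = 156.7; c'Δl = 7.58; W sinα = 80.2
Slice 6: Δl = 3.2/cos39.2° = 4.129 m; N'_6 = 91·cos39.2° = 70.5; c'Δl = 10.32; W sinα = 57.5
Σc'Δl = 40.8 kN/m; ΣN' = 832.5 kN/m; ΣW sinα = 234.5 kN/m
Resisting = 40.8 + 832.5·tan26.2° = 40.8 + 409.6 = 450.5 kN/m
FS = 450.5 / 234.5 = 1.921

FS = 1.92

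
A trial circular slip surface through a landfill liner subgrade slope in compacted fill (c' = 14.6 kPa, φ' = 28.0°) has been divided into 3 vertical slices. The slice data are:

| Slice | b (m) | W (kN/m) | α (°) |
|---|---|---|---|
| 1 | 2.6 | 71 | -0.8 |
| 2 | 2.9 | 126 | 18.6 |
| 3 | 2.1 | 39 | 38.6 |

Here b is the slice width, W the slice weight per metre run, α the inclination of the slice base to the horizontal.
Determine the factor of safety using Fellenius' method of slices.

FS = 3.77

Ordinary method of slices: FS = Σ[c'·Δl_i + (W_i cosα_i)·tanφ'] / Σ W_i sinα_i, with Δl_i = b_i / cosα_i.
Slice 1: Δl = 2.6/cos(-0.8°) = 2.600 m; N'_1 = 71·cos(-0.8°) = 71.0; c'Δl = 37.96; W sinα = -1.0
Slice 2: Δl = 2.9/cos18.6° = 3.060 m; N'_2 = 126·cos18.6° = 119.4; c'Δl = 44.67; W sinα = 40.2
Slice 3: Δl = 2.1/cos38.6° = 2.687 m; N'_3 = 39·cos38.6° = 30.5; c'Δl = 39.23; W sinα = 24.3
Σc'Δl = 121.9 kN/m; ΣN' = 220.9 kN/m; ΣW sinα = 63.5 kN/m
Resisting = 121.9 + 220.9·tan28.0° = 121.9 + 117.4 = 239.3 kN/m
FS = 239.3 / 63.5 = 3.767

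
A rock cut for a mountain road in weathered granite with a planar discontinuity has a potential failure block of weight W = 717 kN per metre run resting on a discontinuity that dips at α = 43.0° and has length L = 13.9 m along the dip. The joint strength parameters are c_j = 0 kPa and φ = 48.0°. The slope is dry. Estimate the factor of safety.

Resolving the block weight along and normal to the plane and applying the Mohr–Coulomb strength on the joint:
N' = W cosα = 717·cos43.0° = 524.4 kN/m
Driving force T = W sinα = 717·sin43.0° = 489.0 kN/m
Resisting force R = c_j·L + N'·tanφ = 0·13.9 + 524.4·tan48.0° = 0.0 + 582.4 = 582.4 kN/m
FS = R / T = 582.4 / 489.0 = 1.191

FS = 1.19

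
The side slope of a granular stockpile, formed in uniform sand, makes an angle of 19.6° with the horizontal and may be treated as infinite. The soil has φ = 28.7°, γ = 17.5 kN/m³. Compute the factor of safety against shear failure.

For a dry cohesionless infinite slope the factor of safety is FS = tanφ / tanβ.
FS = tan28.7° / tan19.6° = 0.5475 / 0.3561 = 1.538

FS = 1.54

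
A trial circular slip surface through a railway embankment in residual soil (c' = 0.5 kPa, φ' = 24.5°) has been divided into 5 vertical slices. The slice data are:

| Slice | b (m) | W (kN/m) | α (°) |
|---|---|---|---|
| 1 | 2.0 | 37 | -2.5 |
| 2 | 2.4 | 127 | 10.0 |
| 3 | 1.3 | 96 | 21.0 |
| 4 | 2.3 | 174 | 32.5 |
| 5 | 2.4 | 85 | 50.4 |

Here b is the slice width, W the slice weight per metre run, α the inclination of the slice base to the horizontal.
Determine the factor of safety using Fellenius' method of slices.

FS = 0.99

Ordinary method of slices: FS = Σ[c'·Δl_i + (W_i cosα_i)·tanφ'] / Σ W_i sinα_i, with Δl_i = b_i / cosα_i.
Slice 1: Δl = 2.0/cos(-2.5°) = 2.002 m; N'_1 = 37·cos(-2.5°) = 37.0; c'Δl = 1.00; W sinα = -1.6
Slice 2: Δl = 2.4/cos10.0° = 2.437 m; N'_2 = 127·cos10.0° = 125.1; c'Δl = 1.22; W sinα = 22.1
Slice 3: Δl = 1.3/cos21.0° = 1.392 m; N'_3 = 96·cos21.0° = 89.6; c'Δl = 0.70; W sinα = 34.4
Slice 4: Δl = 2.3/cos32.5° = 2.727 m; N'_4 = 174·cos32.5° = 146.8; c'Δl = 1.36; W sinα = 93.5
Slice 5: Δl = 2.4/cos50.4° = 3.765 m; N'_5 = 85·cos50.4° = 54.2; c'Δl = 1.88; W sinα = 65.5
Σc'Δl = 6.2 kN/m; ΣN' = 452.6 kN/m; ΣW sinα = 213.8 kN/m
Resisting = 6.2 + 452.6·tan24.5° = 6.2 + 206.3 = 212.4 kN/m
FS = 212.4 / 213.8 = 0.993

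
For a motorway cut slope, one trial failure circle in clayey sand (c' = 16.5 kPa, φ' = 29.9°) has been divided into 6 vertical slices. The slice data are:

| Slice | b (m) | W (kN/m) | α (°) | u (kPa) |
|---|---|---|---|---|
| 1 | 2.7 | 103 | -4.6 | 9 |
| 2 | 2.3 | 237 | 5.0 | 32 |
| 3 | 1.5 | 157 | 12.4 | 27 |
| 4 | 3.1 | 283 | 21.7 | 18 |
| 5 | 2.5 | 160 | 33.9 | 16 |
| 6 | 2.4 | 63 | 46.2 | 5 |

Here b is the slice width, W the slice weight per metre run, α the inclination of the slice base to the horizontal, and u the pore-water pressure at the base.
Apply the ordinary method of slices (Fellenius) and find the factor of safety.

FS = 2.29

Ordinary method of slices: FS = Σ[c'·Δl_i + (W_i cosα_i − u_i·Δl_i)·tanφ'] / Σ W_i sinα_i, with Δl_i = b_i / cosα_i.
Slice 1: Δl = 2.7/cos(-4.6°) = 2.709 m; N'_1 = 103·cos(-4.6°) − 9·2.709 = 78.3; c'Δl = 44.69; W sinα = -8.3
Slice 2: Δl = 2.3/cos5.0° = 2.309 m; N'_2 = 237·cos5.0° − 32·2.309 = 162.2; c'Δl = 38.09; W sinα = 20.7
Slice 3: Δl = 1.5/cos12.4° = 1.536 m; N'_3 = 157·cos12.4° − 27·1.536 = 111.9; c'Δl = 25.34; W sinα = 33.7
Slice 4: Δl = 3.1/cos21.7° = 3.336 m; N'_4 = 283·cos21.7° − 18·3.336 = 202.9; c'Δl = 55.05; W sinα = 104.6
Slice 5: Δl = 2.5/cos33.9° = 3.012 m; N'_5 = 160·cos33.9° − 16·3.012 = 84.6; c'Δl = 49.70; W sinα = 89.2
Slice 6: Δl = 2.4/cos46.2° = 3.467 m; N'_6 = 63·cos46.2° − 5·3.467 = 26.3; c'Δl = 57.21; W sinα = 45.5
Σc'Δl = 270.1 kN/m; ΣN' = 666.1 kN/m; ΣW sinα = 285.5 kN/m
Resisting = 270.1 + 666.1·tan29.9° = 270.1 + 383.0 = 653.1 kN/m
FS = 653.1 / 285.5 = 2.288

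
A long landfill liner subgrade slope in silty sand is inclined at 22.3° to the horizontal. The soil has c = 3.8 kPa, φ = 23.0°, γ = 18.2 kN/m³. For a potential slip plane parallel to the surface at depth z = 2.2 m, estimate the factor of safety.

FS = 1.31

For an infinite slope with a slip plane parallel to the surface (no pore pressure): FS = [c + γz cos²β tanφ] / [γz sinβ cosβ].
γz = 18.2·2.2 = 40.04 kN/m²
Numerator = 3.8 + 40.04·cos²22.3°·tan23.0° = 3.8 + 40.04·0.8560·0.4245 = 18.349 kPa
Denominator = 40.04·sin22.3°·cos22.3° = 40.04·0.3795·0.9252 = 14.057 kPa
FS = 18.349 / 14.057 = 1.305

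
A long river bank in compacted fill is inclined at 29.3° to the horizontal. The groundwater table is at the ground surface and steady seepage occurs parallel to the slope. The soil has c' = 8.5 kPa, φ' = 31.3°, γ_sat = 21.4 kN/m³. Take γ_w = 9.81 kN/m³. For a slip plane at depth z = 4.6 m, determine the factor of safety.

FS = 0.79

With seepage parallel to the slope and the water table at the surface, the effective normal stress on the slip plane uses the buoyant unit weight γ' = γ_sat − γ_w while the driving shear stress uses γ_sat:
FS = [c' + γ' z cos²β tanφ'] / [γ_sat z sinβ cosβ]
γ' = 21.4 − 9.81 = 11.59 kN/m³
Numerator = 8.5 + 11.59·4.6·cos²29.3°·tan31.3° = 8.5 + 11.59·4.6·0.7605·0.6080 = 33.152 kPa
Denominator = 21.4·4.6·sin29.3°·cos29.3° = 21.4·4.6·0.4894·0.8721 = 42.012 kPa
FS = 33.152 / 42.012 = 0.789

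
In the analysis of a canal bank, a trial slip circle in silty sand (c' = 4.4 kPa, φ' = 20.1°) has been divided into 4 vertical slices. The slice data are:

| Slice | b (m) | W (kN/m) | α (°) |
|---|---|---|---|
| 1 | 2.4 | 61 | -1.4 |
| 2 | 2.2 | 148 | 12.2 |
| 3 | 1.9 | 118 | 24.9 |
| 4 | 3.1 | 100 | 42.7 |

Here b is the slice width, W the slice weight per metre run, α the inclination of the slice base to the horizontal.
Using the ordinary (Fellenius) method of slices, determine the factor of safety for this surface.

Ordinary method of slices: FS = Σ[c'·Δl_i + (W_i cosα_i)·tanφ'] / Σ W_i sinα_i, with Δl_i = b_i / cosα_i.
Slice 1: Δl = 2.4/cos(-1.4°) = 2.401 m; N'_1 = 61·cos(-1.4°) = 61.0; c'Δl = 10.56; W sinα = -1.5
Slice 2: Δl = 2.2/cos12.2° = 2.251 m; N'_2 = 148·cos12.2° = 144.7; c'Δl = 9.90; W sinα = 31.3
Slice 3: Δl = 1.9/cos24.9° = 2.095 m; N'_3 = 118·cos24.9° = 107.0; c'Δl = 9.22; W sinα = 49.7
Slice 4: Δl = 3.1/cos42.7° = 4.218 m; N'_4 = 100·cos42.7° = 73.5; c'Δl = 18.56; W sinα = 67.8
Σc'Δl = 48.2 kN/m; ΣN' = 386.2 kN/m; ΣW sinα = 147.3 kN/m
Resisting = 48.2 + 386.2·tan20.1° = 48.2 + 141.3 = 189.6 kN/m
FS = 189.6 / 147.3 = 1.287

FS = 1.29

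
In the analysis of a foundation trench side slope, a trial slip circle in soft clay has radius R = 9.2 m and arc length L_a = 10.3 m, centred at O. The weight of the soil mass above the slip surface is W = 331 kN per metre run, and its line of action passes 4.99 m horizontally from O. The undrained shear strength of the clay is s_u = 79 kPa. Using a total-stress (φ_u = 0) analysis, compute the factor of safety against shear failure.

Taking moments about the centre O, the resisting moment is provided by the undrained shear strength acting along the arc:
M_R = s_u·L_a·R = 79·10.30·9.2 = 7486.0 kN·m/m
M_D = W·d = 331·4.99 = 1651.7 kN·m/m
FS = M_R / M_D = 7486.0 / 1651.7 = 4.532

FS = 4.53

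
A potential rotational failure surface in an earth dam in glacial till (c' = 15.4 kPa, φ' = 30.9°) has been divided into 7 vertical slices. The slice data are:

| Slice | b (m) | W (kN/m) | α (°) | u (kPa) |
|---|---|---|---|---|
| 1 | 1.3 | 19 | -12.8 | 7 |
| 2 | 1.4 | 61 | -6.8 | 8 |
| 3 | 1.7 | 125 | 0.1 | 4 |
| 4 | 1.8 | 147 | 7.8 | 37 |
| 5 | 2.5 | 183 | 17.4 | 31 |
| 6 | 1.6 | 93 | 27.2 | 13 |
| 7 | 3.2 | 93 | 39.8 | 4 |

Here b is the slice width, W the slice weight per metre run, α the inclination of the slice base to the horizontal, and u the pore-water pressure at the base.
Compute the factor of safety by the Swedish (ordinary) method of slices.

Ordinary method of slices: FS = Σ[c'·Δl_i + (W_i cosα_i − u_i·Δl_i)·tanφ'] / Σ W_i sinα_i, with Δl_i = b_i / cosα_i.
Slice 1: Δl = 1.3/cos(-12.8°) = 1.333 m; N'_1 = 19·cos(-12.8°) − 7·1.333 = 9.2; c'Δl = 20.53; W sinα = -4.2
Slice 2: Δl = 1.4/cos(-6.8°) = 1.410 m; N'_2 = 61·cos(-6.8°) − 8·1.410 = 49.3; c'Δl = 21.71; W sinα = -7.2
Slice 3: Δl = 1.7/cos0.1° = 1.700 m; N'_3 = 125·cos0.1° − 4·1.700 = 118.2; c'Δl = 26.18; W sinα = 0.2
Slice 4: Δl = 1.8/cos7.8° = 1.817 m; N'_4 = 147·cos7.8° − 37·1.817 = 78.4; c'Δl = 27.98; W sinα = 20.0
Slice 5: Δl = 2.5/cos17.4° = 2.620 m; N'_5 = 183·cos17.4° − 31·2.620 = 93.4; c'Δl = 40.35; W sinα = 54.7
Slice 6: Δl = 1.6/cos27.2° = 1.799 m; N'_6 = 93·cos27.2° − 13·1.799 = 59.3; c'Δl = 27.70; W sinα = 42.5
Slice 7: Δl = 3.2/cos39.8° = 4.165 m; N'_7 = 93·cos39.8° − 4·4.165 = 54.8; c'Δl = 64.14; W sinα = 59.5
Σc'Δl = 228.6 kN/m; ΣN' = 462.6 kN/m; ΣW sinα = 165.5 kN/m
Resisting = 228.6 + 462.6·tan30.9° = 228.6 + 276.9 = 505.5 kN/m
FS = 505.5 / 165.5 = 3.054

FS = 3.05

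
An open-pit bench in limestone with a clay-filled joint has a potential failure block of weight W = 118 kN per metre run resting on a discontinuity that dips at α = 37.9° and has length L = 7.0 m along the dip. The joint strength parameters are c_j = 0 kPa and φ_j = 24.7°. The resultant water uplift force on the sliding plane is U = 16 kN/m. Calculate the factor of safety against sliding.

FS = 0.49

Resolving the block weight along and normal to the plane and applying the Mohr–Coulomb strength on the joint:
N' = W cosα − U = 118·cos37.9° − 16 = 77.1 kN/m
Driving force T = W sinα = 118·sin37.9° = 72.5 kN/m
Resisting force R = c_j·L + N'·tanφ_j = 0·7.0 + 77.1·tan24.7° = 0.0 + 35.5 = 35.5 kN/m
FS = R / T = 35.5 / 72.5 = 0.489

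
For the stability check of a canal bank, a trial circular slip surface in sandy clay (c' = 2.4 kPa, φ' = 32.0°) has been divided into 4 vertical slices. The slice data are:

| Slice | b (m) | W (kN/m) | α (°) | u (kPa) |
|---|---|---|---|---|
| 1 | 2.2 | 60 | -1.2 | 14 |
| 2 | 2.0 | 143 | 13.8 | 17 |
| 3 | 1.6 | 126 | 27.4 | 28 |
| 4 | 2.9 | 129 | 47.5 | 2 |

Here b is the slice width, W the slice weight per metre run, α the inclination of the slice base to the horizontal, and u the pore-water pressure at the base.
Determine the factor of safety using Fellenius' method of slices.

Ordinary method of slices: FS = Σ[c'·Δl_i + (W_i cosα_i − u_i·Δl_i)·tanφ'] / Σ W_i sinα_i, with Δl_i = b_i / cosα_i.
Slice 1: Δl = 2.2/cos(-1.2°) = 2.200 m; N'_1 = 60·cos(-1.2°) − 14·2.200 = 29.2; c'Δl = 5.28; W sinα = -1.3
Slice 2: Δl = 2.0/cos13.8° = 2.059 m; N'_2 = 143·cos13.8° − 17·2.059 = 103.9; c'Δl = 4.94; W sinα = 34.1
Slice 3: Δl = 1.6/cos27.4° = 1.802 m; N'_3 = 126·cos27.4° − 28·1.802 = 61.4; c'Δl = 4.33; W sinα = 58.0
Slice 4: Δl = 2.9/cos47.5° = 4.293 m; N'_4 = 129·cos47.5° − 2·4.293 = 78.6; c'Δl = 10.30; W sinα = 95.1
Σc'Δl = 24.9 kN/m; ΣN' = 273.0 kN/m; ΣW sinα = 185.9 kN/m
Resisting = 24.9 + 273.0·tan32.0° = 24.9 + 170.6 = 195.4 kN/m
FS = 195.4 / 185.9 = 1.051

FS = 1.05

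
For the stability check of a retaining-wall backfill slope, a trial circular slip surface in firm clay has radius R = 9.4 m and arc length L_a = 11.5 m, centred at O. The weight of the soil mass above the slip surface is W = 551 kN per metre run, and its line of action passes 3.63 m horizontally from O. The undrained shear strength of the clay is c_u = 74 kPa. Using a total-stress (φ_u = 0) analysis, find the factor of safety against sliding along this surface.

Taking moments about the centre O, the resisting moment is provided by the undrained shear strength acting along the arc:
M_R = c_u·L_a·R = 74·11.50·9.4 = 7999.4 kN·m/m
M_D = W·d = 551·3.63 = 2000.1 kN·m/m
FS = M_R / M_D = 7999.4 / 2000.1 = 3.999

FS = 4.00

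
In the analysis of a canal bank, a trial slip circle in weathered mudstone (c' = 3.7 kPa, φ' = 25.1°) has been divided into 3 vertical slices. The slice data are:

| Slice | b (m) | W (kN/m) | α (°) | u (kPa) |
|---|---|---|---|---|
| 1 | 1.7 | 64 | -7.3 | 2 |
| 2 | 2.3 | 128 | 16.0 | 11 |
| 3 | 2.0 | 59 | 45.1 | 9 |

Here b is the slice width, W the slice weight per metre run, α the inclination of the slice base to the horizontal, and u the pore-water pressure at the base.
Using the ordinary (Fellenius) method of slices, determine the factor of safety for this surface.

Ordinary method of slices: FS = Σ[c'·Δl_i + (W_i cosα_i − u_i·Δl_i)·tanφ'] / Σ W_i sinα_i, with Δl_i = b_i / cosα_i.
Slice 1: Δl = 1.7/cos(-7.3°) = 1.714 m; N'_1 = 64·cos(-7.3°) − 2·1.714 = 60.1; c'Δl = 6.34; W sinα = -8.1
Slice 2: Δl = 2.3/cos16.0° = 2.393 m; N'_2 = 128·cos16.0° − 11·2.393 = 96.7; c'Δl = 8.85; W sinα = 35.3
Slice 3: Δl = 2.0/cos45.1° = 2.833 m; N'_3 = 59·cos45.1° − 9·2.833 = 16.1; c'Δl = 10.48; W sinα = 41.8
Σc'Δl = 25.7 kN/m; ΣN' = 172.9 kN/m; ΣW sinα = 68.9 kN/m
Resisting = 25.7 + 172.9·tan25.1° = 25.7 + 81.0 = 106.7 kN/m
FS = 106.7 / 68.9 = 1.547

FS = 1.55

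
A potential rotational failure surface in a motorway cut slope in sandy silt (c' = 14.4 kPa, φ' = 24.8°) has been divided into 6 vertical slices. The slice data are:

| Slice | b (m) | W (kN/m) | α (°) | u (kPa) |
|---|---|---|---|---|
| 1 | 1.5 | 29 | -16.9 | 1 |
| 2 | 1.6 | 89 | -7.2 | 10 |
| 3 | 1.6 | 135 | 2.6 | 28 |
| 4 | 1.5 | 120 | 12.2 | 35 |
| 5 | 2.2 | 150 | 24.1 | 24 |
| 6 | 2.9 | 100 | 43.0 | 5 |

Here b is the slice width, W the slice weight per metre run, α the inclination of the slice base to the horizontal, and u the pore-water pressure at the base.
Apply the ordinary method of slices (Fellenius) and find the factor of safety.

FS = 2.55

Ordinary method of slices: FS = Σ[c'·Δl_i + (W_i cosα_i − u_i·Δl_i)·tanφ'] / Σ W_i sinα_i, with Δl_i = b_i / cosα_i.
Slice 1: Δl = 1.5/cos(-16.9°) = 1.568 m; N'_1 = 29·cos(-16.9°) − 1·1.568 = 26.2; c'Δl = 22.57; W sinα = -8.4
Slice 2: Δl = 1.6/cos(-7.2°) = 1.613 m; N'_2 = 89·cos(-7.2°) − 10·1.613 = 72.2; c'Δl = 23.22; W sinα = -11.2
Slice 3: Δl = 1.6/cos2.6° = 1.602 m; N'_3 = 135·cos2.6° − 28·1.602 = 90.0; c'Δl = 23.06; W sinα = 6.1
Slice 4: Δl = 1.5/cos12.2° = 1.535 m; N'_4 = 120·cos12.2° − 35·1.535 = 63.6; c'Δl = 22.10; W sinα = 25.4
Slice 5: Δl = 2.2/cos24.1° = 2.410 m; N'_5 = 150·cos24.1° − 24·2.410 = 79.1; c'Δl = 34.71; W sinα = 61.2
Slice 6: Δl = 2.9/cos43.0° = 3.965 m; N'_6 = 100·cos43.0° − 5·3.965 = 53.3; c'Δl = 57.10; W sinα = 68.2
Σc'Δl = 182.8 kN/m; ΣN' = 384.3 kN/m; ΣW sinα = 141.3 kN/m
Resisting = 182.8 + 384.3·tan24.8° = 182.8 + 177.6 = 360.4 kN/m
FS = 360.4 / 141.3 = 2.549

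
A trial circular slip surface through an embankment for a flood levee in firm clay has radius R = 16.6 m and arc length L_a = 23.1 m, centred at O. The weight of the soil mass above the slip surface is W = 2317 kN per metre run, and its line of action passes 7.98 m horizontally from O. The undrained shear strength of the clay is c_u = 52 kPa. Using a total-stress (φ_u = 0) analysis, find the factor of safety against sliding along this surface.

FS = 1.08

Taking moments about the centre O, the resisting moment is provided by the undrained shear strength acting along the arc:
M_R = c_u·L_a·R = 52·23.10·16.6 = 19939.9 kN·m/m
M_D = W·d = 2317·7.98 = 18489.7 kN·m/m
FS = M_R / M_D = 19939.9 / 18489.7 = 1.078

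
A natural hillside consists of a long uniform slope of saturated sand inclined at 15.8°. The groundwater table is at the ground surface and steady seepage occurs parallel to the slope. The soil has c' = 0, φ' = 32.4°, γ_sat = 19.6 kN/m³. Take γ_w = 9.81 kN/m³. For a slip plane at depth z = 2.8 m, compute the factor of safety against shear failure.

FS = 1.12

With seepage parallel to the slope and the water table at the surface, the effective normal stress on the slip plane uses the buoyant unit weight γ' = γ_sat − γ_w while the driving shear stress uses γ_sat:
FS = [c' + γ' z cos²β tanφ'] / [γ_sat z sinβ cosβ]
(For c' = 0 this reduces to FS = (γ'/γ_sat)·tanφ'/tanβ.)
γ' = 19.6 − 9.81 = 9.79 kN/m³
Numerator = 0.0 + 9.79·2.8·cos²15.8°·tan32.4° = 0.0 + 9.79·2.8·0.9259·0.6346 = 16.106 kPa
Denominator = 19.6·2.8·sin15.8°·cos15.8° = 19.6·2.8·0.2723·0.9622 = 14.378 kPa
FS = 16.106 / 14.378 = 1.120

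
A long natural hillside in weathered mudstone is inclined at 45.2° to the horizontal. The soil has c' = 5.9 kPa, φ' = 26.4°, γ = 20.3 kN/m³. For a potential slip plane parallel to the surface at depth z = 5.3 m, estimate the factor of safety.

For an infinite slope with a slip plane parallel to the surface (no pore pressure): FS = [c' + γz cos²β tanφ'] / [γz sinβ cosβ].
γz = 20.3·5.3 = 107.59 kN/m²
Numerator = 5.9 + 107.59·cos²45.2°·tan26.4° = 5.9 + 107.59·0.4965·0.4964 = 32.418 kPa
Denominator = 107.59·sin45.2°·cos45.2° = 107.59·0.7096·0.7046 = 53.794 kPa
FS = 32.418 / 53.794 = 0.603

FS = 0.60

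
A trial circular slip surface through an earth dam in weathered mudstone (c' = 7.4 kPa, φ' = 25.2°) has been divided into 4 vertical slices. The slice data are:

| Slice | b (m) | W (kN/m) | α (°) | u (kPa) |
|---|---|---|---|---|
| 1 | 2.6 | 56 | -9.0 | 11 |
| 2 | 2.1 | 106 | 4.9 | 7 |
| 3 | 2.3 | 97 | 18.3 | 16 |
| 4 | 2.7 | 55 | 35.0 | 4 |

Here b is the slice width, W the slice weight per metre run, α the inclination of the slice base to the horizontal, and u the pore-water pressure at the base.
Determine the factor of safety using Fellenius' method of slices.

FS = 2.77

Ordinary method of slices: FS = Σ[c'·Δl_i + (W_i cosα_i − u_i·Δl_i)·tanφ'] / Σ W_i sinα_i, with Δl_i = b_i / cosα_i.
Slice 1: Δl = 2.6/cos(-9.0°) = 2.632 m; N'_1 = 56·cos(-9.0°) − 11·2.632 = 26.4; c'Δl = 19.48; W sinα = -8.8
Slice 2: Δl = 2.1/cos4.9° = 2.108 m; N'_2 = 106·cos4.9° − 7·2.108 = 90.9; c'Δl = 15.60; W sinα = 9.1
Slice 3: Δl = 2.3/cos18.3° = 2.423 m; N'_3 = 97·cos18.3° − 16·2.423 = 53.3; c'Δl = 17.93; W sinα = 30.5
Slice 4: Δl = 2.7/cos35.0° = 3.296 m; N'_4 = 55·cos35.0° − 4·3.296 = 31.9; c'Δl = 24.39; W sinα = 31.5
Σc'Δl = 77.4 kN/m; ΣN' = 202.4 kN/m; ΣW sinα = 62.3 kN/m
Resisting = 77.4 + 202.4·tan25.2° = 77.4 + 95.2 = 172.6 kN/m
FS = 172.6 / 62.3 = 2.771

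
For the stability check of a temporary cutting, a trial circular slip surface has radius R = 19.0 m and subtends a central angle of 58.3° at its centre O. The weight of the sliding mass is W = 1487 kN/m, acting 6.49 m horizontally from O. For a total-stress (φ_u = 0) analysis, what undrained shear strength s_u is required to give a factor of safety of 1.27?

FS = s_u·L_a·R / (W·d), so s_u = FS·W·d / (L_a·R).
Arc length L_a = R·θ = 19.0·(58.3°·π/180) = 19.0·1.0175 = 19.33 m
s_u = 1.27·1487·6.49 / (19.33·19.0) = 12256.3 / 367.33 = 33.37 kPa

s_u = 33.4 kPa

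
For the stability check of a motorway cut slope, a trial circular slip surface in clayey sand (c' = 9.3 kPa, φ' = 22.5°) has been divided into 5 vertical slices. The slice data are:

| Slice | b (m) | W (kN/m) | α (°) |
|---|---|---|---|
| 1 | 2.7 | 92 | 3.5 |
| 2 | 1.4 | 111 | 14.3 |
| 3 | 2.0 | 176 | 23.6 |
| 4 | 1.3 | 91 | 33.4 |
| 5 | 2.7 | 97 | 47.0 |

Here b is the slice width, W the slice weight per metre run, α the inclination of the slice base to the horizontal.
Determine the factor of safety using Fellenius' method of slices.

FS = 1.42

Ordinary method of slices: FS = Σ[c'·Δl_i + (W_i cosα_i)·tanφ'] / Σ W_i sinα_i, with Δl_i = b_i / cosα_i.
Slice 1: Δl = 2.7/cos3.5° = 2.705 m; N'_1 = 92·cos3.5° = 91.8; c'Δl = 25.16; W sinα = 5.6
Slice 2: Δl = 1.4/cos14.3° = 1.445 m; N'_2 = 111·cos14.3° = 107.6; c'Δl = 13.44; W sinα = 27.4
Slice 3: Δl = 2.0/cos23.6° = 2.183 m; N'_3 = 176·cos23.6° = 161.3; c'Δl = 20.30; W sinα = 70.5
Slice 4: Δl = 1.3/cos33.4° = 1.557 m; N'_4 = 91·cos33.4° = 76.0; c'Δl = 14.48; W sinα = 50.1
Slice 5: Δl = 2.7/cos47.0° = 3.959 m; N'_5 = 97·cos47.0° = 66.2; c'Δl = 36.82; W sinα = 70.9
Σc'Δl = 110.2 kN/m; ΣN' = 502.8 kN/m; ΣW sinα = 224.5 kN/m
Resisting = 110.2 + 502.8·tan22.5° = 110.2 + 208.3 = 318.5 kN/m
FS = 318.5 / 224.5 = 1.418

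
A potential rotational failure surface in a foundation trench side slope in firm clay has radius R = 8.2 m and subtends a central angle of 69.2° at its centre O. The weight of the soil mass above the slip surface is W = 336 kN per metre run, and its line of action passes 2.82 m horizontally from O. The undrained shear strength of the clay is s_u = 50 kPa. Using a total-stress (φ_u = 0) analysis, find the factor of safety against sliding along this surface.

FS = 4.29

Taking moments about the centre O, the resisting moment is provided by the undrained shear strength acting along the arc:
Arc length L_a = R·θ = 8.2·(69.2°·π/180) = 8.2·1.2078 = 9.90 m
M_R = s_u·L_a·R = 50·9.90·8.2 = 4060.5 kN·m/m
M_D = W·d = 336·2.82 = 947.5 kN·m/m
FS = M_R / M_D = 4060.5 / 947.5 = 4.285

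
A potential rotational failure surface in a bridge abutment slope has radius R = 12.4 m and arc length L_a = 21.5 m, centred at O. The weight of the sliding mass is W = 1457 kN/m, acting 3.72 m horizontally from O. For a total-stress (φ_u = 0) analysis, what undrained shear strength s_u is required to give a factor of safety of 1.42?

FS = s_u·L_a·R / (W·d), so s_u = FS·W·d / (L_a·R).
s_u = 1.42·1457·3.72 / (21.50·12.4) = 7696.5 / 266.60 = 28.87 kPa

s_u = 28.9 kPa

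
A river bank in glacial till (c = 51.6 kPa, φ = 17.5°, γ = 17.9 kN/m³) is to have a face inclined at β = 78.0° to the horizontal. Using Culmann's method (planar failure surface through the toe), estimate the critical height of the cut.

H_c = 21.19 m

Culmann's analysis gives the critical failure plane at α_cr = (β + φ)/2 = (78.0 + 17.5)/2 = 47.8°, and the critical height
H_c = (4c/γ) · sinβ cosφ / [1 − cos(β − φ)]
    = (4·51.6/17.9) · sin78.0°·cos17.5° / [1 − cos(60.5°)]
    = 11.531 · 0.9781·0.9537 / [1 − 0.4924]
    = 11.531 · 0.9329 / 0.5076
    = 21.19 m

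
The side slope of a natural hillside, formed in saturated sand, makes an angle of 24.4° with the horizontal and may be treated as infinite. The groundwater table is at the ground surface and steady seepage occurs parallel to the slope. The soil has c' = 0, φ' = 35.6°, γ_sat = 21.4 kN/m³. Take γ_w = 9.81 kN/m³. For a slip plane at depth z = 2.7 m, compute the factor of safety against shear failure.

FS = 0.85

With seepage parallel to the slope and the water table at the surface, the effective normal stress on the slip plane uses the buoyant unit weight γ' = γ_sat − γ_w while the driving shear stress uses γ_sat:
FS = [c' + γ' z cos²β tanφ'] / [γ_sat z sinβ cosβ]
(For c' = 0 this reduces to FS = (γ'/γ_sat)·tanφ'/tanβ.)
γ' = 21.4 − 9.81 = 11.59 kN/m³
Numerator = 0.0 + 11.59·2.7·cos²24.4°·tan35.6° = 0.0 + 11.59·2.7·0.8293·0.7159 = 18.580 kPa
Denominator = 21.4·2.7·sin24.4°·cos24.4° = 21.4·2.7·0.4131·0.9107 = 21.737 kPa
FS = 18.580 / 21.737 = 0.855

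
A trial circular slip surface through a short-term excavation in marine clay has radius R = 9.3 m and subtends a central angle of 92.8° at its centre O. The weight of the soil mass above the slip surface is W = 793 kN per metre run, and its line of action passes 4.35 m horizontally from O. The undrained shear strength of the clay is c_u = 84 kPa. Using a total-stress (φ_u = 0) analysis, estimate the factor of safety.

FS = 3.41

Taking moments about the centre O, the resisting moment is provided by the undrained shear strength acting along the arc:
Arc length L_a = R·θ = 9.3·(92.8°·π/180) = 9.3·1.6197 = 15.06 m
M_R = c_u·L_a·R = 84·15.06·9.3 = 11767.1 kN·m/m
M_D = W·d = 793·4.35 = 3449.5 kN·m/m
FS = M_R / M_D = 11767.1 / 3449.5 = 3.411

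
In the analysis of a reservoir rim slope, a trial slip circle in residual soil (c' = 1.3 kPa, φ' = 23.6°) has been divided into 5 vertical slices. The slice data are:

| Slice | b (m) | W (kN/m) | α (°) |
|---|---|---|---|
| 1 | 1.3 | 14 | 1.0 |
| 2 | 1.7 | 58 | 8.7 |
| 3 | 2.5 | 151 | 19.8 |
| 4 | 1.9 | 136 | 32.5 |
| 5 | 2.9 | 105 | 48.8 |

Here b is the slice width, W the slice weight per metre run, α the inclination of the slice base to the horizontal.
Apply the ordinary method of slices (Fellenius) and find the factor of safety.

FS = 0.89

Ordinary method of slices: FS = Σ[c'·Δl_i + (W_i cosα_i)·tanφ'] / Σ W_i sinα_i, with Δl_i = b_i / cosα_i.
Slice 1: Δl = 1.3/cos1.0° = 1.300 m; N'_1 = 14·cos1.0° = 14.0; c'Δl = 1.69; W sinα = 0.2
Slice 2: Δl = 1.7/cos8.7° = 1.720 m; N'_2 = 58·cos8.7° = 57.3; c'Δl = 2.24; W sinα = 8.8
Slice 3: Δl = 2.5/cos19.8° = 2.657 m; N'_3 = 151·cos19.8° = 142.1; c'Δl = 3.45; W sinα = 51.1
Slice 4: Δl = 1.9/cos32.5° = 2.253 m; N'_4 = 136·cos32.5° = 114.7; c'Δl = 2.93; W sinα = 73.1
Slice 5: Δl = 2.9/cos48.8° = 4.403 m; N'_5 = 105·cos48.8° = 69.2; c'Δl = 5.72; W sinα = 79.0
Σc'Δl = 16.0 kN/m; ΣN' = 397.3 kN/m; ΣW sinα = 212.2 kN/m
Resisting = 16.0 + 397.3·tan23.6° = 16.0 + 173.6 = 189.6 kN/m
FS = 189.6 / 212.2 = 0.893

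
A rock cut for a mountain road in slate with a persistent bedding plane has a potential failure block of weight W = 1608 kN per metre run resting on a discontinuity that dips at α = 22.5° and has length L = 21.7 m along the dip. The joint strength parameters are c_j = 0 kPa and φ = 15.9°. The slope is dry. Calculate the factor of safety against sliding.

FS = 0.69

Resolving the block weight along and normal to the plane and applying the Mohr–Coulomb strength on the joint:
N' = W cosα = 1608·cos22.5° = 1485.6 kN/m
Driving force T = W sinα = 1608·sin22.5° = 615.4 kN/m
Resisting force R = c_j·L + N'·tanφ = 0·21.7 + 1485.6·tan15.9° = 0.0 + 423.2 = 423.2 kN/m
FS = R / T = 423.2 / 615.4 = 0.688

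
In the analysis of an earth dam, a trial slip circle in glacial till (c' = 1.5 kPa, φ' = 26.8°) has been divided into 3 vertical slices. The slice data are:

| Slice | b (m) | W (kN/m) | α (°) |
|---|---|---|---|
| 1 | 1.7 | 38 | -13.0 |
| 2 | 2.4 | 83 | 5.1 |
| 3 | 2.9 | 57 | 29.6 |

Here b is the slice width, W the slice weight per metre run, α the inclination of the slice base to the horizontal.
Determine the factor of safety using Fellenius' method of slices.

Ordinary method of slices: FS = Σ[c'·Δl_i + (W_i cosα_i)·tanφ'] / Σ W_i sinα_i, with Δl_i = b_i / cosα_i.
Slice 1: Δl = 1.7/cos(-13.0°) = 1.745 m; N'_1 = 38·cos(-13.0°) = 37.0; c'Δl = 2.62; W sinα = -8.5
Slice 2: Δl = 2.4/cos5.1° = 2.410 m; N'_2 = 83·cos5.1° = 82.7; c'Δl = 3.61; W sinα = 7.4
Slice 3: Δl = 2.9/cos29.6° = 3.335 m; N'_3 = 57·cos29.6° = 49.6; c'Δl = 5.00; W sinα = 28.2
Σc'Δl = 11.2 kN/m; ΣN' = 169.3 kN/m; ΣW sinα = 27.0 kN/m
Resisting = 11.2 + 169.3·tan26.8° = 11.2 + 85.5 = 96.7 kN/m
FS = 96.7 / 27.0 = 3.585

FS = 3.58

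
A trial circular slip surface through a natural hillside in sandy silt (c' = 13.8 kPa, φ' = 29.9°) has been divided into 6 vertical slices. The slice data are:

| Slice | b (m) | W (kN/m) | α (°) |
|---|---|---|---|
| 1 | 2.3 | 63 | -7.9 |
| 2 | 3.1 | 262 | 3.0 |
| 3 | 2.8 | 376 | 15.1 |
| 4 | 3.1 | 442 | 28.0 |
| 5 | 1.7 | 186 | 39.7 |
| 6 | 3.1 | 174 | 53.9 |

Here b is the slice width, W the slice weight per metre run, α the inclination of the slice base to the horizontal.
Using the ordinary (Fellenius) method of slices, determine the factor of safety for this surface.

Ordinary method of slices: FS = Σ[c'·Δl_i + (W_i cosα_i)·tanφ'] / Σ W_i sinα_i, with Δl_i = b_i / cosα_i.
Slice 1: Δl = 2.3/cos(-7.9°) = 2.322 m; N'_1 = 63·cos(-7.9°) = 62.4; c'Δl = 32.04; W sinα = -8.7
Slice 2: Δl = 3.1/cos3.0° = 3.104 m; N'_2 = 262·cos3.0° = 261.6; c'Δl = 42.84; W sinα = 13.7
Slice 3: Δl = 2.8/cos15.1° = 2.900 m; N'_3 = 376·cos15.1° = 363.0; c'Δl = 40.02; W sinα = 97.9
Slice 4: Δl = 3.1/cos28.0° = 3.511 m; N'_4 = 442·cos28.0° = 390.3; c'Δl = 48.45; W sinα = 207.5
Slice 5: Δl = 1.7/cos39.7° = 2.210 m; N'_5 = 186·cos39.7° = 143.1; c'Δl = 30.49; W sinα = 118.8
Slice 6: Δl = 3.1/cos53.9° = 5.261 m; N'_6 = 174·cos53.9° = 102.5; c'Δl = 72.61; W sinα = 140.6
Σc'Δl = 266.5 kN/m; ΣN' = 1323.0 kN/m; ΣW sinα = 569.9 kN/m
Resisting = 266.5 + 1323.0·tan29.9° = 266.5 + 760.7 = 1027.2 kN/m
FS = 1027.2 / 569.9 = 1.802

FS = 1.80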